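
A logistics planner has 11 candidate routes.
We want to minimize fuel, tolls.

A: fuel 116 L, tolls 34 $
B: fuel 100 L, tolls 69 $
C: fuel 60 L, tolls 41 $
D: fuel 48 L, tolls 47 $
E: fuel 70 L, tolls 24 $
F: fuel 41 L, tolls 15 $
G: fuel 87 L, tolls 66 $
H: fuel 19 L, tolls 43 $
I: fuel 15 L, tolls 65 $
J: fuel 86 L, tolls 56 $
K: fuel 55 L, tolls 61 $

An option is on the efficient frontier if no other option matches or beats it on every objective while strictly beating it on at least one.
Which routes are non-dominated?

F, H, I

A: dominated by E (fuel 70≤116, tolls 24≤34).
B: dominated by C (fuel 60≤100, tolls 41≤69).
C: dominated by F (fuel 41≤60, tolls 15≤41).
D: dominated by F (fuel 41≤48, tolls 15≤47).
E: dominated by F (fuel 41≤70, tolls 15≤24).
F: not dominated (best tolls).
G: dominated by C (fuel 60≤87, tolls 41≤66).
H: not dominated.
I: not dominated (best fuel).
J: dominated by C (fuel 60≤86, tolls 41≤56).
K: dominated by D (fuel 48≤55, tolls 47≤61).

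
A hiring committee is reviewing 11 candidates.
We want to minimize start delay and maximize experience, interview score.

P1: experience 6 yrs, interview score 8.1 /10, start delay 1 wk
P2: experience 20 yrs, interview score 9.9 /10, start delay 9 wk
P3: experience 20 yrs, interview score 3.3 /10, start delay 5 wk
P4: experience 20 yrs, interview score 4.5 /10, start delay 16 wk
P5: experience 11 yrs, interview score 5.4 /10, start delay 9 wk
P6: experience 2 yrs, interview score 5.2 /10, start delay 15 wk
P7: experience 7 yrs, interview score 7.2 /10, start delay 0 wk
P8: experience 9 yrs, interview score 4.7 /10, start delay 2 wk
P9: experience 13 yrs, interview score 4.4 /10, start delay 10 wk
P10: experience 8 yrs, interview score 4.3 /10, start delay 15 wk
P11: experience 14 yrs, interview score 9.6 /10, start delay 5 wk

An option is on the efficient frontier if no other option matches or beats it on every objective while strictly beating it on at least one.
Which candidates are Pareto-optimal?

P1: not dominated.
P2: not dominated (best interview score).
P3: not dominated.
P4: dominated by P2 (experience 20≥20, interview score 9.9≥4.5, start delay 9≤16).
P5: dominated by P2 (experience 20≥11, interview score 9.9≥5.4, start delay 9≤9).
P6: dominated by P1 (experience 6≥2, interview score 8.1≥5.2, start delay 1≤15).
P7: not dominated (best start delay).
P8: not dominated.
P9: dominated by P2 (experience 20≥13, interview score 9.9≥4.4, start delay 9≤10).
P10: dominated by P2 (experience 20≥8, interview score 9.9≥4.3, start delay 9≤15).
P11: not dominated.

P1, P2, P3, P7, P8, P11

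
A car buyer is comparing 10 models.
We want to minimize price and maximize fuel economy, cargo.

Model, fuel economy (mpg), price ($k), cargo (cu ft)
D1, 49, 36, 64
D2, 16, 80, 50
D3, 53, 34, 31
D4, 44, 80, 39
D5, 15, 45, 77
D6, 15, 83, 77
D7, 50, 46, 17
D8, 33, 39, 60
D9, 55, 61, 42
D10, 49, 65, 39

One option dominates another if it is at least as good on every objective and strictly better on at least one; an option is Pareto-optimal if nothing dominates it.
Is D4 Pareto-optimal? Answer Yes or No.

No

D1 vs D4: fuel economy 49≥44, price 36≤80, cargo 64≥39 — D1 is at least as good on every objective and strictly better on at least one, so D1 dominates D4.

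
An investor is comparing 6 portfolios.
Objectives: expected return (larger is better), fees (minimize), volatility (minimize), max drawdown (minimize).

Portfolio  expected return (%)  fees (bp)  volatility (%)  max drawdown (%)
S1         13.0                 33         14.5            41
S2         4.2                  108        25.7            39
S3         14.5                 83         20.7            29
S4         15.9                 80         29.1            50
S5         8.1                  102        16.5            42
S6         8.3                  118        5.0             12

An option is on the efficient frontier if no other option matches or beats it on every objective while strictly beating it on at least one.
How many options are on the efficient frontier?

S1: not dominated (best fees).
S2: dominated by S3 (expected return 14.5≥4.2, fees 83≤108, volatility 20.7≤25.7, max drawdown 29≤39).
S3: not dominated.
S4: not dominated (best expected return).
S5: dominated by S1 (expected return 13.0≥8.1, fees 33≤102, volatility 14.5≤16.5, max drawdown 41≤42).
S6: not dominated (best volatility).
Pareto-optimal: S1, S3, S4, S6 → 4.

4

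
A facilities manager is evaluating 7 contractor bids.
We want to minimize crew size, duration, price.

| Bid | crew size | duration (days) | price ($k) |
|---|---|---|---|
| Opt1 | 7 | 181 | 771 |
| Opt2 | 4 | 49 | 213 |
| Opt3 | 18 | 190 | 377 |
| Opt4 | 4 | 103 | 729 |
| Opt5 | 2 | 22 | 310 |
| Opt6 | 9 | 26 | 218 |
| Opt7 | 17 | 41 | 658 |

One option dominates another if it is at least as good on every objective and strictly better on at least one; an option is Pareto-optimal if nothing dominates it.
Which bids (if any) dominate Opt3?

Opt2: crew size 4≤18, duration 49≤190, price 213≤377 — dominates Opt3.
Opt5: crew size 2≤18, duration 22≤190, price 310≤377 — dominates Opt3.
Opt6: crew size 9≤18, duration 26≤190, price 218≤377 — dominates Opt3.
Others (Opt1, Opt4, Opt7) are each worse than Opt3 on at least one objective.

Opt2, Opt5, Opt6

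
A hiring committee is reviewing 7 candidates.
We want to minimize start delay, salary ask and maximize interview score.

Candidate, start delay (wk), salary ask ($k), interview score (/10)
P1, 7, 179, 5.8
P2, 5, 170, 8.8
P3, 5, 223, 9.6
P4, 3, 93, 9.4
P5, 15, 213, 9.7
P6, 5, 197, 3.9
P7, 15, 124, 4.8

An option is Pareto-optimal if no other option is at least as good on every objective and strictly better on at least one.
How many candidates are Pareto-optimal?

P1: dominated by P2 (start delay 5≤7, salary ask 170≤179, interview score 8.8≥5.8).
P2: dominated by P4 (start delay 3≤5, salary ask 93≤170, interview score 9.4≥8.8).
P3: not dominated.
P4: not dominated (best start delay).
P5: not dominated (best interview score).
P6: dominated by P2 (start delay 5≤5, salary ask 170≤197, interview score 8.8≥3.9).
P7: dominated by P4 (start delay 3≤15, salary ask 93≤124, interview score 9.4≥4.8).
Pareto-optimal: P3, P4, P5 → 3.

3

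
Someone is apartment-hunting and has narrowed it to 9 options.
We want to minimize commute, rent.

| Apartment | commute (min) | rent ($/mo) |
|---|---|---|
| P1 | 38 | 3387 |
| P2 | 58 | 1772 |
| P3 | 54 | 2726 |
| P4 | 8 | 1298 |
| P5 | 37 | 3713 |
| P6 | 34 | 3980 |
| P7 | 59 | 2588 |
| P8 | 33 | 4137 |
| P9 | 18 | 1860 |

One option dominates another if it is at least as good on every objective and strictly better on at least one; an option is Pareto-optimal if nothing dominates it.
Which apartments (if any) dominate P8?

P4, P9

P4: commute 8≤33, rent 1298≤4137 — dominates P8.
P9: commute 18≤33, rent 1860≤4137 — dominates P8.
Others (P1, P2, P3, P5, P6, P7) are each worse than P8 on at least one objective.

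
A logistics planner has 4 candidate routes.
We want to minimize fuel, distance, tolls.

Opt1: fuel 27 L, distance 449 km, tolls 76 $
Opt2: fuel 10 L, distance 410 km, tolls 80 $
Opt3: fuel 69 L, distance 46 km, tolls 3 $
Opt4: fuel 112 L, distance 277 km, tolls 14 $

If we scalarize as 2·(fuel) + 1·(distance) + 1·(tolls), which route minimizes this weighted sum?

Opt1: 2·27 + 1·449 + 1·76 = 579
Opt2: 2·10 + 1·410 + 1·80 = 510
Opt3: 2·69 + 1·46 + 1·3 = 187
Opt4: 2·112 + 1·277 + 1·14 = 515
Lowest: Opt3 at 187.

Opt3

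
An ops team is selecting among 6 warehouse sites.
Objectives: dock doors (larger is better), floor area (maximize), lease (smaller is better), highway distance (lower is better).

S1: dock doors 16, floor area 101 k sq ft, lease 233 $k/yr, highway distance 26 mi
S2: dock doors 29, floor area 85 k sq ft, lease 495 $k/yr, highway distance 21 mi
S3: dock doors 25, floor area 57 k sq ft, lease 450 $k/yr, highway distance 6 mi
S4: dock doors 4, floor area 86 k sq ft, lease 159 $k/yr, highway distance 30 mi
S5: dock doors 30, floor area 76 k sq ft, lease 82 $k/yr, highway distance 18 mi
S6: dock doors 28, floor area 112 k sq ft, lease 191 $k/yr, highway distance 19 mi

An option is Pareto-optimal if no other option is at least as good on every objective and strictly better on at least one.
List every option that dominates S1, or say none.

S6: dock doors 28≥16, floor area 112≥101, lease 191≤233, highway distance 19≤26 — dominates S1.
Others (S2, S3, S4, S5) are each worse than S1 on at least one objective.

S6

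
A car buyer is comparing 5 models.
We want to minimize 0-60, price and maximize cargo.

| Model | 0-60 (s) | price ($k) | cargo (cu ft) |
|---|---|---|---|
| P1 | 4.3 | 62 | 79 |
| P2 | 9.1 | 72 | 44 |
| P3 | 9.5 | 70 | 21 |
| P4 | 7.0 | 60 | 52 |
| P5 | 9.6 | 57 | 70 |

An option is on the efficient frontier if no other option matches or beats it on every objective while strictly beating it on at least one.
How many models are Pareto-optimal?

P1: not dominated (best 0-60).
P2: dominated by P1 (0-60 4.3≤9.1, price 62≤72, cargo 79≥44).
P3: dominated by P1 (0-60 4.3≤9.5, price 62≤70, cargo 79≥21).
P4: not dominated.
P5: not dominated (best price).
Pareto-optimal: P1, P4, P5 → 3.

3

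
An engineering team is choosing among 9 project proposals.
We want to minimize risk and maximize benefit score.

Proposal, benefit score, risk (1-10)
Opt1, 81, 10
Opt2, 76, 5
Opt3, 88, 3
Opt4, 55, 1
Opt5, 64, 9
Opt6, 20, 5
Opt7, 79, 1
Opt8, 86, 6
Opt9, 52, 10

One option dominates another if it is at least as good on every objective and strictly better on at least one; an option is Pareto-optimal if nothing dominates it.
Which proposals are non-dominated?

Opt1: dominated by Opt3 (benefit score 88≥81, risk 3≤10).
Opt2: dominated by Opt3 (benefit score 88≥76, risk 3≤5).
Opt3: not dominated (best benefit score).
Opt4: dominated by Opt7 (benefit score 79≥55, risk 1≤1).
Opt5: dominated by Opt2 (benefit score 76≥64, risk 5≤9).
Opt6: dominated by Opt2 (benefit score 76≥20, risk 5≤5).
Opt7: not dominated.
Opt8: dominated by Opt3 (benefit score 88≥86, risk 3≤6).
Opt9: dominated by Opt1 (benefit score 81≥52, risk 10≤10).

Opt3, Opt7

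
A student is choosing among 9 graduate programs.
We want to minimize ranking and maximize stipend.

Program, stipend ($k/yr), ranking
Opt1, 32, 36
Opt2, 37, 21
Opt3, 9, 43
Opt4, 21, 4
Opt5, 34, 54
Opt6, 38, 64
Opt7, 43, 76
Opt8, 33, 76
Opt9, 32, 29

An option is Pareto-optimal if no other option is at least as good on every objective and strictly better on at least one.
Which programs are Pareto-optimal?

Opt1: dominated by Opt2 (stipend 37≥32, ranking 21≤36).
Opt2: not dominated.
Opt3: dominated by Opt1 (stipend 32≥9, ranking 36≤43).
Opt4: not dominated (best ranking).
Opt5: dominated by Opt2 (stipend 37≥34, ranking 21≤54).
Opt6: not dominated.
Opt7: not dominated (best stipend).
Opt8: dominated by Opt2 (stipend 37≥33, ranking 21≤76).
Opt9: dominated by Opt2 (stipend 37≥32, ranking 21≤29).

Opt2, Opt4, Opt6, Opt7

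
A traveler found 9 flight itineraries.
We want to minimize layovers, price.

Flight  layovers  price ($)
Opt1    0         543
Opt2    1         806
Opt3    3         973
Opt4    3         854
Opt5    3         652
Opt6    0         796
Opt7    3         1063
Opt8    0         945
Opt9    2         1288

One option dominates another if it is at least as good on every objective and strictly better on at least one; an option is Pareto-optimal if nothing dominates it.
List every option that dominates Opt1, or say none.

Opt2: worse on layovers (1 vs 0).
Opt3: worse on layovers (3 vs 0).
Opt4: worse on layovers (3 vs 0).
Opt5: worse on layovers (3 vs 0).
Opt6: worse on price (796 vs 543).
Opt7: worse on layovers (3 vs 0).
Opt8: worse on price (945 vs 543).
Opt9: worse on layovers (2 vs 0).
No option dominates Opt1.

none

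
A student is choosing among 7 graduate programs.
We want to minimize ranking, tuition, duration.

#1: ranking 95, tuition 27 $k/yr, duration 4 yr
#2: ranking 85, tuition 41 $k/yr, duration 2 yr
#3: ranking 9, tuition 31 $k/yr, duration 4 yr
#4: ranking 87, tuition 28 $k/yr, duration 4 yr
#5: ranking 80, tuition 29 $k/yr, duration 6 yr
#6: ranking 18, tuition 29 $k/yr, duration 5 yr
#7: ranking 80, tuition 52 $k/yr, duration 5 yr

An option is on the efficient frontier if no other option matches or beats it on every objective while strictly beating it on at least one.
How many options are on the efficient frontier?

5

#1: not dominated (best tuition).
#2: not dominated (best duration).
#3: not dominated (best ranking).
#4: not dominated.
#5: dominated by #6 (ranking 18≤80, tuition 29≤29, duration 5≤6).
#6: not dominated.
#7: dominated by #3 (ranking 9≤80, tuition 31≤52, duration 4≤5).
Pareto-optimal: #1, #2, #3, #4, #6 → 5.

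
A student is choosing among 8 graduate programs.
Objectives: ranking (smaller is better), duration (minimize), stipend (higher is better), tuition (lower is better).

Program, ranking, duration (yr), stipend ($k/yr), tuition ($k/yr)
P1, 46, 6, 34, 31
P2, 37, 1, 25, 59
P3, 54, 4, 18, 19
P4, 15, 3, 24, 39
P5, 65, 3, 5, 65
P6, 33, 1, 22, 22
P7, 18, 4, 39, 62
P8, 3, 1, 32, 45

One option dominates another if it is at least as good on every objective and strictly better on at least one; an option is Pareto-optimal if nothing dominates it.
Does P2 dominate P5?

P2 vs P5: ranking 37≤65, duration 1≤3, stipend 25≥5, tuition 59≤65 — P2 is at least as good on every objective with at least one strict improvement.

Yes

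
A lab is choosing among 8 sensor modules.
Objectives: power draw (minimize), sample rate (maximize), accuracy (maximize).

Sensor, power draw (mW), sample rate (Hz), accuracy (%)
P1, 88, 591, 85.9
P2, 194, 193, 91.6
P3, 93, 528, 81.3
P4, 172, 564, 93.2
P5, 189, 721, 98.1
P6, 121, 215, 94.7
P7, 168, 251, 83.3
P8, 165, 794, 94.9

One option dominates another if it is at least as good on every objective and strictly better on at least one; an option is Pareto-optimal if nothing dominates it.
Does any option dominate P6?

No

P1: worse on accuracy (85.9 vs 94.7).
P2: worse on power draw (194 vs 121).
P3: worse on accuracy (81.3 vs 94.7).
P4: worse on power draw (172 vs 121).
P5: worse on power draw (189 vs 121).
P7: worse on power draw (168 vs 121).
P8: worse on power draw (165 vs 121).
No option is at least as good as P6 on every objective and strictly better on one.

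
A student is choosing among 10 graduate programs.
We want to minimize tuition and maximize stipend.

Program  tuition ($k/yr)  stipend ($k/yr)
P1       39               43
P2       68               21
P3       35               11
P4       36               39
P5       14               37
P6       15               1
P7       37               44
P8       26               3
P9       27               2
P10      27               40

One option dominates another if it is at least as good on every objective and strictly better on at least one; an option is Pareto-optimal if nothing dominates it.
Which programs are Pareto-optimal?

P1: dominated by P7 (tuition 37≤39, stipend 44≥43).
P2: dominated by P1 (tuition 39≤68, stipend 43≥21).
P3: dominated by P5 (tuition 14≤35, stipend 37≥11).
P4: dominated by P10 (tuition 27≤36, stipend 40≥39).
P5: not dominated (best tuition).
P6: dominated by P5 (tuition 14≤15, stipend 37≥1).
P7: not dominated (best stipend).
P8: dominated by P5 (tuition 14≤26, stipend 37≥3).
P9: dominated by P5 (tuition 14≤27, stipend 37≥2).
P10: not dominated.

P5, P7, P10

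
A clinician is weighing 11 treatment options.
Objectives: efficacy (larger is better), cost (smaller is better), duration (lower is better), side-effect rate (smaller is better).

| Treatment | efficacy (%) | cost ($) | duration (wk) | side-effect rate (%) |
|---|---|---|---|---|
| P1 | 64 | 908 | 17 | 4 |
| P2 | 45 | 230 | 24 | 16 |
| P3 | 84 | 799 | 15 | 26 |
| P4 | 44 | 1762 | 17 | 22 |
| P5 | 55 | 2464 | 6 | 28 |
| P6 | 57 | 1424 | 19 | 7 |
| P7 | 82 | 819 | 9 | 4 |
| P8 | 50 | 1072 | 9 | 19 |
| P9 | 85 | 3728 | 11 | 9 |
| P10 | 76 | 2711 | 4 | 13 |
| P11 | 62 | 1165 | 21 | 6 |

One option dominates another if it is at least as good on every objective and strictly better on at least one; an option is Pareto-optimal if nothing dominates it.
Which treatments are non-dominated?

P2, P3, P5, P7, P9, P10

P1: dominated by P7 (efficacy 82≥64, cost 819≤908, duration 9≤17, side-effect rate 4≤4).
P2: not dominated (best cost).
P3: not dominated.
P4: dominated by P1 (efficacy 64≥44, cost 908≤1762, duration 17≤17, side-effect rate 4≤22).
P5: not dominated.
P6: dominated by P1 (efficacy 64≥57, cost 908≤1424, duration 17≤19, side-effect rate 4≤7).
P7: not dominated.
P8: dominated by P7 (efficacy 82≥50, cost 819≤1072, duration 9≤9, side-effect rate 4≤19).
P9: not dominated (best efficacy).
P10: not dominated (best duration).
P11: dominated by P1 (efficacy 64≥62, cost 908≤1165, duration 17≤21, side-effect rate 4≤6).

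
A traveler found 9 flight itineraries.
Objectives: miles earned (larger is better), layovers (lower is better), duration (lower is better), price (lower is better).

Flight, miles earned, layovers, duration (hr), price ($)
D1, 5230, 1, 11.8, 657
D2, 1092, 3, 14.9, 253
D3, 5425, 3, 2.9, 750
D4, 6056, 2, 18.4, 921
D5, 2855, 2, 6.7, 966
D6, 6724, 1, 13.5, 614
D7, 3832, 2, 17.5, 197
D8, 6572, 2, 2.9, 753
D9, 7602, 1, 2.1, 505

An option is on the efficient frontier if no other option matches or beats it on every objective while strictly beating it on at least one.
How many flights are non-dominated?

D1: dominated by D9 (miles earned 7602≥5230, layovers 1≤1, duration 2.1≤11.8, price 505≤657).
D2: not dominated.
D3: dominated by D9 (miles earned 7602≥5425, layovers 1≤3, duration 2.1≤2.9, price 505≤750).
D4: dominated by D6 (miles earned 6724≥6056, layovers 1≤2, duration 13.5≤18.4, price 614≤921).
D5: dominated by D8 (miles earned 6572≥2855, layovers 2≤2, duration 2.9≤6.7, price 753≤966).
D6: dominated by D9 (miles earned 7602≥6724, layovers 1≤1, duration 2.1≤13.5, price 505≤614).
D7: not dominated (best price).
D8: dominated by D9 (miles earned 7602≥6572, layovers 1≤2, duration 2.1≤2.9, price 505≤753).
D9: not dominated (best miles earned).
Pareto-optimal: D2, D7, D9 → 3.

3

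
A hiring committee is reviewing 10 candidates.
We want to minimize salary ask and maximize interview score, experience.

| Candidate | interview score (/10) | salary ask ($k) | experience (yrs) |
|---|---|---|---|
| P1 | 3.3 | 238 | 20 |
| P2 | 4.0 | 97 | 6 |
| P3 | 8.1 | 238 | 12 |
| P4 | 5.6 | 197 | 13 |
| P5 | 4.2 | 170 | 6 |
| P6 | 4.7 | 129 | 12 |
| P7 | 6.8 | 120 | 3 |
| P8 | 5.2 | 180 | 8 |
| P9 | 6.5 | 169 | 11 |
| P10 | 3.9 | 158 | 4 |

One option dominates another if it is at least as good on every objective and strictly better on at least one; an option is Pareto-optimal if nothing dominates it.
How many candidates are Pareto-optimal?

7

P1: not dominated (best experience).
P2: not dominated (best salary ask).
P3: not dominated (best interview score).
P4: not dominated.
P5: dominated by P6 (interview score 4.7≥4.2, salary ask 129≤170, experience 12≥6).
P6: not dominated.
P7: not dominated.
P8: dominated by P9 (interview score 6.5≥5.2, salary ask 169≤180, experience 11≥8).
P9: not dominated.
P10: dominated by P2 (interview score 4.0≥3.9, salary ask 97≤158, experience 6≥4).
Pareto-optimal: P1, P2, P3, P4, P6, P7, P9 → 7.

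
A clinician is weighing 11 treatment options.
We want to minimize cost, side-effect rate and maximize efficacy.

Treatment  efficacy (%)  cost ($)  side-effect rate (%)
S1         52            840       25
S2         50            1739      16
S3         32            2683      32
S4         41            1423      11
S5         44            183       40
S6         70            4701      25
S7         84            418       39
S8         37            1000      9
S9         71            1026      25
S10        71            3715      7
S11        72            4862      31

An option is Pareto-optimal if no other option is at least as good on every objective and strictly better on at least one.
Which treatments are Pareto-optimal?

S1: not dominated.
S2: not dominated.
S3: dominated by S1 (efficacy 52≥32, cost 840≤2683, side-effect rate 25≤32).
S4: not dominated.
S5: not dominated (best cost).
S6: dominated by S9 (efficacy 71≥70, cost 1026≤4701, side-effect rate 25≤25).
S7: not dominated (best efficacy).
S8: not dominated.
S9: not dominated.
S10: not dominated (best side-effect rate).
S11: not dominated.

S1, S2, S4, S5, S7, S8, S9, S10, S11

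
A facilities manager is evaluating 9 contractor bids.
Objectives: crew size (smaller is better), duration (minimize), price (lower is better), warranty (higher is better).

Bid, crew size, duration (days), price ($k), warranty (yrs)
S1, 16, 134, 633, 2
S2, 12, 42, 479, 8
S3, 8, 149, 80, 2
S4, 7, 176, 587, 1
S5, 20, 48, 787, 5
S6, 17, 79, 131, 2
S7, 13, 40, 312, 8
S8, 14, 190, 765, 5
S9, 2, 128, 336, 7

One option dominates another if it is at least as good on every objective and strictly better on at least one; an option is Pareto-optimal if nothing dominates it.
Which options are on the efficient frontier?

S2, S3, S6, S7, S9

S1: dominated by S2 (crew size 12≤16, duration 42≤134, price 479≤633, warranty 8≥2).
S2: not dominated.
S3: not dominated (best price).
S4: dominated by S9 (crew size 2≤7, duration 128≤176, price 336≤587, warranty 7≥1).
S5: dominated by S2 (crew size 12≤20, duration 42≤48, price 479≤787, warranty 8≥5).
S6: not dominated.
S7: not dominated (best duration).
S8: dominated by S2 (crew size 12≤14, duration 42≤190, price 479≤765, warranty 8≥5).
S9: not dominated (best crew size).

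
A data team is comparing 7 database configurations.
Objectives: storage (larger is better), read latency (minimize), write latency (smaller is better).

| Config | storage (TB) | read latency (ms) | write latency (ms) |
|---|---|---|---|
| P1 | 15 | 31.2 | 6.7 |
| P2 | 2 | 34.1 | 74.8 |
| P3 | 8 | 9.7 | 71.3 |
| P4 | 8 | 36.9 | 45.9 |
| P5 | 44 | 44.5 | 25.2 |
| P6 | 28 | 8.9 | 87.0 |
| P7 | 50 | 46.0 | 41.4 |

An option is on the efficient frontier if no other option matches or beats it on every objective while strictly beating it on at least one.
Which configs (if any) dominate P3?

none

P1: worse on read latency (31.2 vs 9.7).
P2: worse on storage (2 vs 8).
P4: worse on read latency (36.9 vs 9.7).
P5: worse on read latency (44.5 vs 9.7).
P6: worse on write latency (87.0 vs 71.3).
P7: worse on read latency (46.0 vs 9.7).
No option dominates P3.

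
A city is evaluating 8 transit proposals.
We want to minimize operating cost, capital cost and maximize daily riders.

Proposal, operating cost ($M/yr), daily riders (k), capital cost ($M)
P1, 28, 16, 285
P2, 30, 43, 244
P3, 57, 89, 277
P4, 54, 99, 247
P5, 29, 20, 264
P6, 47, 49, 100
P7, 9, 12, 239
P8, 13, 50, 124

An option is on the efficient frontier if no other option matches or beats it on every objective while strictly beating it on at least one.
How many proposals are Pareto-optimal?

P1: dominated by P8 (operating cost 13≤28, daily riders 50≥16, capital cost 124≤285).
P2: dominated by P8 (operating cost 13≤30, daily riders 50≥43, capital cost 124≤244).
P3: dominated by P4 (operating cost 54≤57, daily riders 99≥89, capital cost 247≤277).
P4: not dominated (best daily riders).
P5: dominated by P8 (operating cost 13≤29, daily riders 50≥20, capital cost 124≤264).
P6: not dominated (best capital cost).
P7: not dominated (best operating cost).
P8: not dominated.
Pareto-optimal: P4, P6, P7, P8 → 4.

4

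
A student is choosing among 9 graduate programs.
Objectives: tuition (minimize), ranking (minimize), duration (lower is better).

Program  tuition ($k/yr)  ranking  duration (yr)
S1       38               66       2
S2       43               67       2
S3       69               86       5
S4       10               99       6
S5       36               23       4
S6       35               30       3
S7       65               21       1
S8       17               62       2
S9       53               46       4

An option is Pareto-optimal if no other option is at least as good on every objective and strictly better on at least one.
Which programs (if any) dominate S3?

S1: tuition 38≤69, ranking 66≤86, duration 2≤5 — dominates S3.
S2: tuition 43≤69, ranking 67≤86, duration 2≤5 — dominates S3.
S5: tuition 36≤69, ranking 23≤86, duration 4≤5 — dominates S3.
S6: tuition 35≤69, ranking 30≤86, duration 3≤5 — dominates S3.
S7: tuition 65≤69, ranking 21≤86, duration 1≤5 — dominates S3.
S8: tuition 17≤69, ranking 62≤86, duration 2≤5 — dominates S3.
S9: tuition 53≤69, ranking 46≤86, duration 4≤5 — dominates S3.
Others (S4) are each worse than S3 on at least one objective.

S1, S2, S5, S6, S7, S8, S9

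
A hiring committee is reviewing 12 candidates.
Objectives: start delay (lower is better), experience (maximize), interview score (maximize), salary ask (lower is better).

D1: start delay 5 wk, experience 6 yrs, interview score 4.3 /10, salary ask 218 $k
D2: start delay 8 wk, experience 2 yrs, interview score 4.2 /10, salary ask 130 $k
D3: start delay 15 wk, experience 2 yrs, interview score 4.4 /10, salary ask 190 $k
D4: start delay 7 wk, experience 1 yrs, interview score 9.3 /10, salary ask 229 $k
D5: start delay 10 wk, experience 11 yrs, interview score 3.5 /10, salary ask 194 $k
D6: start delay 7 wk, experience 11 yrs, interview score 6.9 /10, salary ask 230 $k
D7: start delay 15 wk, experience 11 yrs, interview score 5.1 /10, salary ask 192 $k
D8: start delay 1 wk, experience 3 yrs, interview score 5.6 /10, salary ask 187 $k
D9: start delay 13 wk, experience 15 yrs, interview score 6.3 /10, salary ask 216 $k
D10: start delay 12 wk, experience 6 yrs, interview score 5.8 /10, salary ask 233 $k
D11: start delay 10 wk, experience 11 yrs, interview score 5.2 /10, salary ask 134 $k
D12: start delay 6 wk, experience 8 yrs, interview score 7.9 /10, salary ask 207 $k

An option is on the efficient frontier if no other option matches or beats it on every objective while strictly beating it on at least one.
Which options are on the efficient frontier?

D1, D2, D4, D6, D8, D9, D11, D12

D1: not dominated.
D2: not dominated (best salary ask).
D3: dominated by D8 (start delay 1≤15, experience 3≥2, interview score 5.6≥4.4, salary ask 187≤190).
D4: not dominated (best interview score).
D5: dominated by D11 (start delay 10≤10, experience 11≥11, interview score 5.2≥3.5, salary ask 134≤194).
D6: not dominated.
D7: dominated by D11 (start delay 10≤15, experience 11≥11, interview score 5.2≥5.1, salary ask 134≤192).
D8: not dominated (best start delay).
D9: not dominated (best experience).
D10: dominated by D6 (start delay 7≤12, experience 11≥6, interview score 6.9≥5.8, salary ask 230≤233).
D11: not dominated.
D12: not dominated.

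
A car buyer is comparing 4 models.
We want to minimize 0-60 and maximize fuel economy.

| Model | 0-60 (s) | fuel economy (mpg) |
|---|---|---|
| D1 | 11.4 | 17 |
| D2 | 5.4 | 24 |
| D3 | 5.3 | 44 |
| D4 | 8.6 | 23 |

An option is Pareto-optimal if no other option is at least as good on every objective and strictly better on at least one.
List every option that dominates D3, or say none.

none

D1: worse on 0-60 (11.4 vs 5.3).
D2: worse on 0-60 (5.4 vs 5.3).
D4: worse on 0-60 (8.6 vs 5.3).
No option dominates D3.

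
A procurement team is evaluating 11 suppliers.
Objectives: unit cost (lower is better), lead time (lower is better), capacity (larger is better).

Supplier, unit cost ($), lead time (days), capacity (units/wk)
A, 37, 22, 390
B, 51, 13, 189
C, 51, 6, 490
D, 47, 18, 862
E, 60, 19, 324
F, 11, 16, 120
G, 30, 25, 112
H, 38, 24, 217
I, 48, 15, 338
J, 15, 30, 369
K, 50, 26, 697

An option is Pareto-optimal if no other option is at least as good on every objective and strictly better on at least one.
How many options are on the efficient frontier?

6

A: not dominated.
B: dominated by C (unit cost 51≤51, lead time 6≤13, capacity 490≥189).
C: not dominated (best lead time).
D: not dominated (best capacity).
E: dominated by C (unit cost 51≤60, lead time 6≤19, capacity 490≥324).
F: not dominated (best unit cost).
G: dominated by F (unit cost 11≤30, lead time 16≤25, capacity 120≥112).
H: dominated by A (unit cost 37≤38, lead time 22≤24, capacity 390≥217).
I: not dominated.
J: not dominated.
K: dominated by D (unit cost 47≤50, lead time 18≤26, capacity 862≥697).
Pareto-optimal: A, C, D, F, I, J → 6.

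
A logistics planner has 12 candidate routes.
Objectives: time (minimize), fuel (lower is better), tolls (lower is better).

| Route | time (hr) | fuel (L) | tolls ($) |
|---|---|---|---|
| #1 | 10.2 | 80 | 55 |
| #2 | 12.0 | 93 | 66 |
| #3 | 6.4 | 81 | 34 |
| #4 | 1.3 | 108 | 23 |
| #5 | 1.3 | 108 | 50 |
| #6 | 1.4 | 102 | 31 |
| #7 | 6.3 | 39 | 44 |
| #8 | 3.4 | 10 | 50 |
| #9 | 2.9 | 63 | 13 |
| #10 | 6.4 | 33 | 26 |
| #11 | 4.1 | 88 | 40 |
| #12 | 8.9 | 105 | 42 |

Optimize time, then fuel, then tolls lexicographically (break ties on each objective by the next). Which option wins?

First minimize time: best is 1.3, kept {#4, #5}.
Then minimize fuel: best is 108, kept {#4, #5}.
Then minimize tolls: best is 23, kept {#4}.

#4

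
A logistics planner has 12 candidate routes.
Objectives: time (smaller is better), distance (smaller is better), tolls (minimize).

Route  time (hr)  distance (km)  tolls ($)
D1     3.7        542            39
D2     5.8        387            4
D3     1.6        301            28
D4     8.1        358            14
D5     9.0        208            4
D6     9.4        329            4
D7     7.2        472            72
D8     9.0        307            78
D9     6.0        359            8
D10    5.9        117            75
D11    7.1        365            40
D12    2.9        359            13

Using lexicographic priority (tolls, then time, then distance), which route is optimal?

D2

First minimize tolls: best is 4, kept {D2, D5, D6}.
Then minimize time: best is 5.8, kept {D2}.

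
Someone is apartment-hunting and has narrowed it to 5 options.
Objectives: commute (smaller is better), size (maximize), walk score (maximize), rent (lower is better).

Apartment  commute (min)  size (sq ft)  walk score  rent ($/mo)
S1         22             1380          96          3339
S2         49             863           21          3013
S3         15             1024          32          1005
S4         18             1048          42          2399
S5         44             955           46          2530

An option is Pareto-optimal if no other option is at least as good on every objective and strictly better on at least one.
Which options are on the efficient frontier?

S1: not dominated (best size).
S2: dominated by S3 (commute 15≤49, size 1024≥863, walk score 32≥21, rent 1005≤3013).
S3: not dominated (best commute).
S4: not dominated.
S5: not dominated.

S1, S3, S4, S5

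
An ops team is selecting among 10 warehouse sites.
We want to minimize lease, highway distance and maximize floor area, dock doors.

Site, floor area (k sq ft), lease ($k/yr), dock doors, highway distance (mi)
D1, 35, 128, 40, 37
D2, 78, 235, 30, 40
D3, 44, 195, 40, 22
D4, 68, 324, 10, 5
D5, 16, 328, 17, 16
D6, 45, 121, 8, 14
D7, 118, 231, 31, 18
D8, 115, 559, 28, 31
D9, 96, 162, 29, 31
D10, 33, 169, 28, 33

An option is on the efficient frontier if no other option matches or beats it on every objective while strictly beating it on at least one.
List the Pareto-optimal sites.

D1, D3, D4, D5, D6, D7, D9

D1: not dominated.
D2: dominated by D7 (floor area 118≥78, lease 231≤235, dock doors 31≥30, highway distance 18≤40).
D3: not dominated.
D4: not dominated (best highway distance).
D5: not dominated.
D6: not dominated (best lease).
D7: not dominated (best floor area).
D8: dominated by D7 (floor area 118≥115, lease 231≤559, dock doors 31≥28, highway distance 18≤31).
D9: not dominated.
D10: dominated by D9 (floor area 96≥33, lease 162≤169, dock doors 29≥28, highway distance 31≤33).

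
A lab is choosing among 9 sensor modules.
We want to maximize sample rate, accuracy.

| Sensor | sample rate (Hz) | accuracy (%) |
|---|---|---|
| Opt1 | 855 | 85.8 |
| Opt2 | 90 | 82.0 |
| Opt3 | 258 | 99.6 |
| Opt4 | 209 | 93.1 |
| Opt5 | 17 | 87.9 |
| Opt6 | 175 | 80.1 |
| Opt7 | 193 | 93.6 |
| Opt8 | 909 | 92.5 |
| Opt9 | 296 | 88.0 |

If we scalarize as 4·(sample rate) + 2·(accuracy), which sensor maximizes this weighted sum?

Opt1: 4·855 + 2·85.8 = 3591.6
Opt2: 4·90 + 2·82.0 = 524.0
Opt3: 4·258 + 2·99.6 = 1231.2
Opt4: 4·209 + 2·93.1 = 1022.2
Opt5: 4·17 + 2·87.9 = 243.8
Opt6: 4·175 + 2·80.1 = 860.2
Opt7: 4·193 + 2·93.6 = 959.2
Opt8: 4·909 + 2·92.5 = 3821.0
Opt9: 4·296 + 2·88.0 = 1360.0
Highest: Opt8 at 3821.0.

Opt8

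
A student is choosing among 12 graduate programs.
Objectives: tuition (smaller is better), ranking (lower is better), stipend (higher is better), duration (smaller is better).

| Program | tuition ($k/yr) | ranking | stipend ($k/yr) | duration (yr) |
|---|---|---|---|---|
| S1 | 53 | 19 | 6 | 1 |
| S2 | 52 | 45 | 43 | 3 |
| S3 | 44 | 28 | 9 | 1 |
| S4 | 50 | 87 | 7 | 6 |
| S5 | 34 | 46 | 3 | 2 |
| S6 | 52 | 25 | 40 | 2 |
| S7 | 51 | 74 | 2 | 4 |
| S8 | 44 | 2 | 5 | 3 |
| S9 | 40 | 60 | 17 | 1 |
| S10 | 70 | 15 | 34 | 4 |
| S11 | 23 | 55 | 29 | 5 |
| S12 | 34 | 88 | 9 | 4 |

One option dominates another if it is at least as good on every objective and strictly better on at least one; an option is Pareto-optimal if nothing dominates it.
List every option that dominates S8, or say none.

S1: worse on tuition (53 vs 44).
S2: worse on tuition (52 vs 44).
S3: worse on ranking (28 vs 2).
S4: worse on tuition (50 vs 44).
S5: worse on ranking (46 vs 2).
S6: worse on tuition (52 vs 44).
S7: worse on tuition (51 vs 44).
S9: worse on ranking (60 vs 2).
S10: worse on tuition (70 vs 44).
S11: worse on ranking (55 vs 2).
S12: worse on ranking (88 vs 2).
No option dominates S8.

none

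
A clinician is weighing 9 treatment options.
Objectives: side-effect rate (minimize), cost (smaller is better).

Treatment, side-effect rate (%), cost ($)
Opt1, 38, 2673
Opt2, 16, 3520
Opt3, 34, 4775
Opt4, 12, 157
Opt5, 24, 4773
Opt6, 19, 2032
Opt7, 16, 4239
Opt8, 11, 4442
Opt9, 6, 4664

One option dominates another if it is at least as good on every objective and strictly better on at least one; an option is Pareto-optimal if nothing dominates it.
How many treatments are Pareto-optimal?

Opt1: dominated by Opt4 (side-effect rate 12≤38, cost 157≤2673).
Opt2: dominated by Opt4 (side-effect rate 12≤16, cost 157≤3520).
Opt3: dominated by Opt2 (side-effect rate 16≤34, cost 3520≤4775).
Opt4: not dominated (best cost).
Opt5: dominated by Opt2 (side-effect rate 16≤24, cost 3520≤4773).
Opt6: dominated by Opt4 (side-effect rate 12≤19, cost 157≤2032).
Opt7: dominated by Opt2 (side-effect rate 16≤16, cost 3520≤4239).
Opt8: not dominated.
Opt9: not dominated (best side-effect rate).
Pareto-optimal: Opt4, Opt8, Opt9 → 3.

3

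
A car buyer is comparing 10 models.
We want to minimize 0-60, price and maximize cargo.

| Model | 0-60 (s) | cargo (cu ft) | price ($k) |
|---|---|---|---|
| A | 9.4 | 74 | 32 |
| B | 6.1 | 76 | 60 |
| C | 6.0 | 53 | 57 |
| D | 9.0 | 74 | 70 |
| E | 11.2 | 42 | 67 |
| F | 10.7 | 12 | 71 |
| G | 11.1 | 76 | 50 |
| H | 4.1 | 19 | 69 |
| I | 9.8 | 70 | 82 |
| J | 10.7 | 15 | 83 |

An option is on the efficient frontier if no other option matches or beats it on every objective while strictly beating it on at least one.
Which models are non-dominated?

A, B, C, G, H

A: not dominated (best price).
B: not dominated.
C: not dominated.
D: dominated by B (0-60 6.1≤9.0, cargo 76≥74, price 60≤70).
E: dominated by A (0-60 9.4≤11.2, cargo 74≥42, price 32≤67).
F: dominated by A (0-60 9.4≤10.7, cargo 74≥12, price 32≤71).
G: not dominated.
H: not dominated (best 0-60).
I: dominated by A (0-60 9.4≤9.8, cargo 74≥70, price 32≤82).
J: dominated by A (0-60 9.4≤10.7, cargo 74≥15, price 32≤83).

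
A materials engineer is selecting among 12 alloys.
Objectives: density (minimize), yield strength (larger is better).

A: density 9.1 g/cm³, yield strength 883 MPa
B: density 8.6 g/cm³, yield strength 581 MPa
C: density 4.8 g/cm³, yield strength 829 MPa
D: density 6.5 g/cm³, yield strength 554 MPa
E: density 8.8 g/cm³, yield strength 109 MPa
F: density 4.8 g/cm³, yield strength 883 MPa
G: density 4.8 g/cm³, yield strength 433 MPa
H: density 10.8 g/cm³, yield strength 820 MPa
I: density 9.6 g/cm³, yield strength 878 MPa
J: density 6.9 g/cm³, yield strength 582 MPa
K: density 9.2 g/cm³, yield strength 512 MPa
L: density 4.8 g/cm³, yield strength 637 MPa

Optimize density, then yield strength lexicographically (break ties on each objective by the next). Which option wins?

F

First minimize density: best is 4.8, kept {C, F, G, L}.
Then maximize yield strength: best is 883, kept {F}.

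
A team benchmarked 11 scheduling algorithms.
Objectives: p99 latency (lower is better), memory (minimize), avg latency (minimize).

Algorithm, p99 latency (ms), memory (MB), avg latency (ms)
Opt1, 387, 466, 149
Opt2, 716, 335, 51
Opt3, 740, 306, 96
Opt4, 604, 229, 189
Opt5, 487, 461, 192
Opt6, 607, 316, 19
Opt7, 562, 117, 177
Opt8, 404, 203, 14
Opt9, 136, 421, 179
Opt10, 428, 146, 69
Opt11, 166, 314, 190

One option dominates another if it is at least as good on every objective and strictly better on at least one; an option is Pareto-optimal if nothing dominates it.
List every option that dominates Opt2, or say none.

Opt6, Opt8

Opt6: p99 latency 607≤716, memory 316≤335, avg latency 19≤51 — dominates Opt2.
Opt8: p99 latency 404≤716, memory 203≤335, avg latency 14≤51 — dominates Opt2.
Others (Opt1, Opt3, Opt4, Opt5, Opt7, Opt9, Opt10, Opt11) are each worse than Opt2 on at least one objective.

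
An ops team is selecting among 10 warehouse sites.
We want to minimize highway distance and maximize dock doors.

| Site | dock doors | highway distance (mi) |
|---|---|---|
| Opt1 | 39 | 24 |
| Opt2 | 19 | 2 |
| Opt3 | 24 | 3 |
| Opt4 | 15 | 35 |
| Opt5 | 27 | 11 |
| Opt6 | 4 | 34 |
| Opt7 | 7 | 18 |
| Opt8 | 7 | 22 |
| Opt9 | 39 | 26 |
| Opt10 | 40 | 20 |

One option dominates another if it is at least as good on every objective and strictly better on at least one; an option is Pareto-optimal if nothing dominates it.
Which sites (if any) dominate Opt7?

Opt2: dock doors 19≥7, highway distance 2≤18 — dominates Opt7.
Opt3: dock doors 24≥7, highway distance 3≤18 — dominates Opt7.
Opt5: dock doors 27≥7, highway distance 11≤18 — dominates Opt7.
Others (Opt1, Opt4, Opt6, Opt8, Opt9, Opt10) are each worse than Opt7 on at least one objective.

Opt2, Opt3, Opt5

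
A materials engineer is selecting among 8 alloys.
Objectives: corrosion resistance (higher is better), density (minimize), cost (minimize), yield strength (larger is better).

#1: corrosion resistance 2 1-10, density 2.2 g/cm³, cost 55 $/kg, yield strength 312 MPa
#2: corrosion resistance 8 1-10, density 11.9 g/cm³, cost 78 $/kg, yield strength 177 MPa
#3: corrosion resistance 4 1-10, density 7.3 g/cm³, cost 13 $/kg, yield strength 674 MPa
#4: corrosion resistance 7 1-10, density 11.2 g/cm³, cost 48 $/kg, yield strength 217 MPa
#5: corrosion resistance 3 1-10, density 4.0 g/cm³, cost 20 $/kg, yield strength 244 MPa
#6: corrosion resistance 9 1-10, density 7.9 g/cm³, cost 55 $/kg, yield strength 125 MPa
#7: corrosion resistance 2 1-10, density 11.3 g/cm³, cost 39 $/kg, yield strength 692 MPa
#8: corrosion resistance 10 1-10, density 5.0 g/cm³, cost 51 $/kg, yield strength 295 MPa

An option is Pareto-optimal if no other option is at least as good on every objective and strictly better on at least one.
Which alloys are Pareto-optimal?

#1, #3, #4, #5, #7, #8

#1: not dominated (best density).
#2: dominated by #8 (corrosion resistance 10≥8, density 5.0≤11.9, cost 51≤78, yield strength 295≥177).
#3: not dominated (best cost).
#4: not dominated.
#5: not dominated.
#6: dominated by #8 (corrosion resistance 10≥9, density 5.0≤7.9, cost 51≤55, yield strength 295≥125).
#7: not dominated (best yield strength).
#8: not dominated (best corrosion resistance).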